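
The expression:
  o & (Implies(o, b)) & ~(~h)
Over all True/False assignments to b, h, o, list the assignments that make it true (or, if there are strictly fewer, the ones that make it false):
is true only for:
  b=True, h=True, o=True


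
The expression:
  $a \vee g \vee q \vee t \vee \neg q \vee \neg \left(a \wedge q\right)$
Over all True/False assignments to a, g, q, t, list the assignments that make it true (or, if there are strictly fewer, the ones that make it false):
is always true.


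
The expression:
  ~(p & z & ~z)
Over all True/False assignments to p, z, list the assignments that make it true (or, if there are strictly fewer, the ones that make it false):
is always true.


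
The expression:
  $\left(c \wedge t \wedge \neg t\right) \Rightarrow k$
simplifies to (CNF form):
$\text{True}$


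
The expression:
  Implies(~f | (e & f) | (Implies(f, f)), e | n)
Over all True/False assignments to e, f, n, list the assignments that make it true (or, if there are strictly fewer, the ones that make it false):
is false only for:
  e=False, f=False, n=False;
  e=False, f=True, n=False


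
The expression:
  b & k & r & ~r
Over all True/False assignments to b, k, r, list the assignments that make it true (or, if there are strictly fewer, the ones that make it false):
is never true.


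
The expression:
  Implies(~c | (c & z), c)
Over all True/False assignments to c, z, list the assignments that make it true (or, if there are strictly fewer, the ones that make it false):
is true only for:
  c=True, z=False;
  c=True, z=True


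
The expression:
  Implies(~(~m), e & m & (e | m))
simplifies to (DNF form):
e | ~m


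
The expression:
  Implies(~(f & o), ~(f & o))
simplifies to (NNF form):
True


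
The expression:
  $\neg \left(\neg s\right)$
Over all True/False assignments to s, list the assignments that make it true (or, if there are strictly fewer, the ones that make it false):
is true only for:
  s=True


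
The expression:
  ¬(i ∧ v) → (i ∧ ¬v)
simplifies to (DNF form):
i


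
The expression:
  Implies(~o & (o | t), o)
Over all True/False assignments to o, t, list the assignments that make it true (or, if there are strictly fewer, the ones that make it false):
is false only for:
  o=False, t=True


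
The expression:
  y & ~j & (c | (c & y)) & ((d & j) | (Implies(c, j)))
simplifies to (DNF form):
False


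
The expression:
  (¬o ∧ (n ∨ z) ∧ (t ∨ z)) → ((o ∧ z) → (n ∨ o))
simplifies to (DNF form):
True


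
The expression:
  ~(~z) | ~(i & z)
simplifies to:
True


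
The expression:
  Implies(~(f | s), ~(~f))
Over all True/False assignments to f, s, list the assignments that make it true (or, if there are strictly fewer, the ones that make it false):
is false only for:
  f=False, s=False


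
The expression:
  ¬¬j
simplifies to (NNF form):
j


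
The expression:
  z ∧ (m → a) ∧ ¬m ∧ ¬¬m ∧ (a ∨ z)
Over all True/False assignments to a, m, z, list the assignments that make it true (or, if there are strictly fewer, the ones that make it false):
is never true.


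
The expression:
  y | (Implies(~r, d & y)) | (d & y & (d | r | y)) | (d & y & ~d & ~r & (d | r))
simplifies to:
r | y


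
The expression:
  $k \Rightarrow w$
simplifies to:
$w \vee \neg k$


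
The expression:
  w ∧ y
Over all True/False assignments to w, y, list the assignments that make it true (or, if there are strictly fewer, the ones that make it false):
is true only for:
  w=True, y=True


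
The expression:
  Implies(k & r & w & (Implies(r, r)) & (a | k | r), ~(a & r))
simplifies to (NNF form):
~a | ~k | ~r | ~w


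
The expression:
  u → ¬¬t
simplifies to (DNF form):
t ∨ ¬u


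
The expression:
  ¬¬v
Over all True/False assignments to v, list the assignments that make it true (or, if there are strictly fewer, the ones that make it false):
is true only for:
  v=True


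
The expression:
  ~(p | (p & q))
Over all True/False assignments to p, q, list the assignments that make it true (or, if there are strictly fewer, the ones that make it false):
is true only for:
  p=False, q=False;
  p=False, q=True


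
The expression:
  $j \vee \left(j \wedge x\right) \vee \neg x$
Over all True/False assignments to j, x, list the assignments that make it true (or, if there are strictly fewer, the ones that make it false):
is false only for:
  j=False, x=True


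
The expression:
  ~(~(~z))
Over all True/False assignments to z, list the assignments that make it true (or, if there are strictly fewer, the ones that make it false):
is true only for:
  z=False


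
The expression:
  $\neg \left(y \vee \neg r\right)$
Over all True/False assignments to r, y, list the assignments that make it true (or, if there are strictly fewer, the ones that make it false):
is true only for:
  r=True, y=False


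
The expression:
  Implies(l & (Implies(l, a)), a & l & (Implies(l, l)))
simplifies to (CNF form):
True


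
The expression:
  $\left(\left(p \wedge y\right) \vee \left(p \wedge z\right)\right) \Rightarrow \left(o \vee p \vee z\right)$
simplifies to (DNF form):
$\text{True}$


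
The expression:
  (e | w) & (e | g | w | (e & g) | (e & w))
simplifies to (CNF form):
e | w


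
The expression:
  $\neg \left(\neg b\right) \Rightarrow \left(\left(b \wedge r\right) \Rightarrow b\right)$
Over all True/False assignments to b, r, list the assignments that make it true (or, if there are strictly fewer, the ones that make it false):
is always true.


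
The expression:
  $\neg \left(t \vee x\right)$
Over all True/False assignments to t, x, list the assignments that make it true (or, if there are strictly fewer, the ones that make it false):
is true only for:
  t=False, x=False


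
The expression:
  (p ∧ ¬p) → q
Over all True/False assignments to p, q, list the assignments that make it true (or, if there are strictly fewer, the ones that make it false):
is always true.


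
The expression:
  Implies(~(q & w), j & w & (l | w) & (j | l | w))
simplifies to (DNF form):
(j & w) | (q & w)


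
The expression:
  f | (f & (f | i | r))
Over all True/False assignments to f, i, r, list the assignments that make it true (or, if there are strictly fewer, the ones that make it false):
is true only for:
  f=True, i=False, r=False;
  f=True, i=False, r=True;
  f=True, i=True, r=False;
  f=True, i=True, r=True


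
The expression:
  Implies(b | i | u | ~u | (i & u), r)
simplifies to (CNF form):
r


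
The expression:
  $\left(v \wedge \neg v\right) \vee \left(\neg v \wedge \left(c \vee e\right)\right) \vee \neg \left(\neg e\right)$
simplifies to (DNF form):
$e \vee \left(c \wedge \neg v\right)$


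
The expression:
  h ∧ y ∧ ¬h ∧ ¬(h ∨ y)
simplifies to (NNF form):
False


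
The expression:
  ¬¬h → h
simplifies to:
True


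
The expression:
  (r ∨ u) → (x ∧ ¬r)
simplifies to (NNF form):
¬r ∧ (x ∨ ¬u)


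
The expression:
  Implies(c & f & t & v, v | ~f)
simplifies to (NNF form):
True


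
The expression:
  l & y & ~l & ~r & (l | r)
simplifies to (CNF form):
False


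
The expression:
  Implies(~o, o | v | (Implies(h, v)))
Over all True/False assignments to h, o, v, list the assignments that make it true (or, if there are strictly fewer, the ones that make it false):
is false only for:
  h=True, o=False, v=False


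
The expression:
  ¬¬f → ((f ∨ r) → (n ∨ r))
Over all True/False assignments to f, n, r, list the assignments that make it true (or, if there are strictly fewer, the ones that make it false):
is false only for:
  f=True, n=False, r=False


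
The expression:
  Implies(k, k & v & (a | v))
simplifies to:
v | ~k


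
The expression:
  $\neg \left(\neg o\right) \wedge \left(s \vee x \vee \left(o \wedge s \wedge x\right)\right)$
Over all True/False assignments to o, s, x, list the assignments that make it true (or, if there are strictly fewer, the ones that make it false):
is true only for:
  o=True, s=False, x=True;
  o=True, s=True, x=False;
  o=True, s=True, x=True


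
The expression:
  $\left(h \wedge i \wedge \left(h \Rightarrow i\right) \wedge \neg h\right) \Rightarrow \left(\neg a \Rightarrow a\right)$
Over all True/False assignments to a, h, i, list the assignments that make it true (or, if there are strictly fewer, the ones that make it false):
is always true.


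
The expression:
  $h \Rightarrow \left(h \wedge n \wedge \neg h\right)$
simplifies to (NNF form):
$\neg h$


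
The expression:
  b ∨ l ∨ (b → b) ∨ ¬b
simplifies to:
True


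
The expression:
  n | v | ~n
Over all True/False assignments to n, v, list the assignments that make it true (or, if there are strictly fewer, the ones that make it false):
is always true.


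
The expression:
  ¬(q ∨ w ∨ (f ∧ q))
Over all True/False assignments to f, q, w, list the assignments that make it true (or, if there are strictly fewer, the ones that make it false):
is true only for:
  f=False, q=False, w=False;
  f=True, q=False, w=False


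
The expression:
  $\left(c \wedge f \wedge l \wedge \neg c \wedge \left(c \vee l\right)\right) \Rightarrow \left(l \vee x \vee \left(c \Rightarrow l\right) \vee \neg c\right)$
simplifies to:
$\text{True}$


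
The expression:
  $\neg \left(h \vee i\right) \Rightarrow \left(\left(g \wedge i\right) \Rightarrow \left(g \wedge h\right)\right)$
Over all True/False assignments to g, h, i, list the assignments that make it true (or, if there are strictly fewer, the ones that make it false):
is always true.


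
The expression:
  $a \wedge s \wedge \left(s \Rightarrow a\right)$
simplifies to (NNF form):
$a \wedge s$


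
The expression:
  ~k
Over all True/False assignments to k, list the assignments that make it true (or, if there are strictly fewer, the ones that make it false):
is true only for:
  k=False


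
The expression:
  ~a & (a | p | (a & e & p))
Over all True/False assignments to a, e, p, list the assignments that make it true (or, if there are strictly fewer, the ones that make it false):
is true only for:
  a=False, e=False, p=True;
  a=False, e=True, p=True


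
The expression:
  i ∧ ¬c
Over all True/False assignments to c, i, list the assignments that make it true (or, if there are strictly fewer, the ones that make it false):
is true only for:
  c=False, i=True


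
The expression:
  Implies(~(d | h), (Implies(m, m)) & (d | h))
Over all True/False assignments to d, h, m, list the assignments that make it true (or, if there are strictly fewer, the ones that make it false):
is false only for:
  d=False, h=False, m=False;
  d=False, h=False, m=True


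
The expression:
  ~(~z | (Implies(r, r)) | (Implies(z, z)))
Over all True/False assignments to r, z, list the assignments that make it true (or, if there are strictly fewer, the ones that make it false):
is never true.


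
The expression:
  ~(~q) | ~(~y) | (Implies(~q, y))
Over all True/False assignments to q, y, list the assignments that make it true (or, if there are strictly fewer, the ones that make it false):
is false only for:
  q=False, y=False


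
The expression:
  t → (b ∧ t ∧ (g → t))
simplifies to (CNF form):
b ∨ ¬t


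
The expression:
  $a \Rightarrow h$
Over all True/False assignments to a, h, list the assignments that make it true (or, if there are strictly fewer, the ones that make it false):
is false only for:
  a=True, h=False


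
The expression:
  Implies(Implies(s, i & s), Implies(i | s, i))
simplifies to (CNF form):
True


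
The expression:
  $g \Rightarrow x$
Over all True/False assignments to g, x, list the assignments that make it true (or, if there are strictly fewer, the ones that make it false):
is false only for:
  g=True, x=False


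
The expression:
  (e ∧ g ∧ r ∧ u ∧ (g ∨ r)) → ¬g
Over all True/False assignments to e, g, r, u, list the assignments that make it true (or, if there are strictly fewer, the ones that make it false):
is false only for:
  e=True, g=True, r=True, u=True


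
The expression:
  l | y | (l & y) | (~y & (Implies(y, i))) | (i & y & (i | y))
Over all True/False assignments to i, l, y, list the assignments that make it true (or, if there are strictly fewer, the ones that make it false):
is always true.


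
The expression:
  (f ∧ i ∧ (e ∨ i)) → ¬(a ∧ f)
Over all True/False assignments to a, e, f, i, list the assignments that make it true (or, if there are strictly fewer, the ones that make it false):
is false only for:
  a=True, e=False, f=True, i=True;
  a=True, e=True, f=True, i=True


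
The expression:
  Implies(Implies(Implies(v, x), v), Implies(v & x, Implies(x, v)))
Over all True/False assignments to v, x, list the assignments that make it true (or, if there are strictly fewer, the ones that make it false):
is always true.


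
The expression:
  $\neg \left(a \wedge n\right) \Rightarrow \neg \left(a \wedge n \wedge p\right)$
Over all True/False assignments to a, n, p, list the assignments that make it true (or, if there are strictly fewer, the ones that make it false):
is always true.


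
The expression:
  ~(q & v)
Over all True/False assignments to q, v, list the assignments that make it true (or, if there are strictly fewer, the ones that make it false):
is false only for:
  q=True, v=True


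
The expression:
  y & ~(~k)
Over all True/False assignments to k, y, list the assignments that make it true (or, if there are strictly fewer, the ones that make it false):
is true only for:
  k=True, y=True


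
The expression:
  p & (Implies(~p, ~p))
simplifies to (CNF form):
p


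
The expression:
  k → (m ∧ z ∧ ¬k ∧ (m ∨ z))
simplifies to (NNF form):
¬k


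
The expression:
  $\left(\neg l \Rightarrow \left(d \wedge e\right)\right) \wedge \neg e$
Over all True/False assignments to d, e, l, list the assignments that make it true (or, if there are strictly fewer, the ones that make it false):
is true only for:
  d=False, e=False, l=True;
  d=True, e=False, l=True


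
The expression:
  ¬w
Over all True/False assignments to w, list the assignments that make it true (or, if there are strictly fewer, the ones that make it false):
is true only for:
  w=False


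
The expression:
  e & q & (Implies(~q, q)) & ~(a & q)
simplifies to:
e & q & ~a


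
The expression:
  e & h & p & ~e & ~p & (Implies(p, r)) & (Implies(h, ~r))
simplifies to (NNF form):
False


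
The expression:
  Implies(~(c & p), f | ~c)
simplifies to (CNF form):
f | p | ~c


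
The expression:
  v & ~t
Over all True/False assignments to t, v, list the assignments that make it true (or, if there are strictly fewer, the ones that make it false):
is true only for:
  t=False, v=True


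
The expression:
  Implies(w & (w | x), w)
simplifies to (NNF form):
True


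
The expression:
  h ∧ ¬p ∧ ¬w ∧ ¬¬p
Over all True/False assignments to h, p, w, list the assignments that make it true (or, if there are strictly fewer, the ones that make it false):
is never true.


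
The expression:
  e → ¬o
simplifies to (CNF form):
¬e ∨ ¬o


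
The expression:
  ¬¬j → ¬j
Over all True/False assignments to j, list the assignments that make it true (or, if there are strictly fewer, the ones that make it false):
is true only for:
  j=False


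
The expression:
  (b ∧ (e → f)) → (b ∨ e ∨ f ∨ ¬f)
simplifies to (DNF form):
True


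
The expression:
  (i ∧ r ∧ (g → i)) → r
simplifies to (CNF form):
True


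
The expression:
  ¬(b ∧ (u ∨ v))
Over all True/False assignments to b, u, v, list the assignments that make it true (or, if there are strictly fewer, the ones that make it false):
is false only for:
  b=True, u=False, v=True;
  b=True, u=True, v=False;
  b=True, u=True, v=True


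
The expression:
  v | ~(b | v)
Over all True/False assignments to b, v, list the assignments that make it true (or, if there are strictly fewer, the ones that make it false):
is false only for:
  b=True, v=False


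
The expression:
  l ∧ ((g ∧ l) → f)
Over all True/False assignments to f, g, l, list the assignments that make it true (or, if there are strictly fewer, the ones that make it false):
is true only for:
  f=False, g=False, l=True;
  f=True, g=False, l=True;
  f=True, g=True, l=True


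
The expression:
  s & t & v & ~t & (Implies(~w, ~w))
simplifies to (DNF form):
False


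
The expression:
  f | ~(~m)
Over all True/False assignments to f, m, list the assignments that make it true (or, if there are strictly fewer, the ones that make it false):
is false only for:
  f=False, m=False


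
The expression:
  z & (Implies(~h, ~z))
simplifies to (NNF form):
h & z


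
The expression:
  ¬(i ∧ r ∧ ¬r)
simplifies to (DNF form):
True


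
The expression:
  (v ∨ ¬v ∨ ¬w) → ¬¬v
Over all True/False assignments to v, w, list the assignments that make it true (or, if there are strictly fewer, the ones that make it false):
is true only for:
  v=True, w=False;
  v=True, w=True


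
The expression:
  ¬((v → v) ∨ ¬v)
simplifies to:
False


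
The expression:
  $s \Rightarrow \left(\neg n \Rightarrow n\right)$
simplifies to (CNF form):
$n \vee \neg s$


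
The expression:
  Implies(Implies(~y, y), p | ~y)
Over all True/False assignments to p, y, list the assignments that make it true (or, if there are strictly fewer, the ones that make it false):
is false only for:
  p=False, y=True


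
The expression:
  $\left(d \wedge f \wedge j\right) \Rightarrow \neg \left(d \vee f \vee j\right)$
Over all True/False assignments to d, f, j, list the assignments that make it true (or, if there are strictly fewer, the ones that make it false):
is false only for:
  d=True, f=True, j=True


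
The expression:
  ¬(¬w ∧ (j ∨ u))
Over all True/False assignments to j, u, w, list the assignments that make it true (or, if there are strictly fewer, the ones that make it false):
is false only for:
  j=False, u=True, w=False;
  j=True, u=False, w=False;
  j=True, u=True, w=False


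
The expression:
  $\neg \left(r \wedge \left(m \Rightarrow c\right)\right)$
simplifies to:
$\left(m \wedge \neg c\right) \vee \neg r$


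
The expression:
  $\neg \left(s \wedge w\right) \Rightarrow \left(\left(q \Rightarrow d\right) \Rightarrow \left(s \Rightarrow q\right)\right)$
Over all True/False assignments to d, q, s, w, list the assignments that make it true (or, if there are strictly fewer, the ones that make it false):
is false only for:
  d=False, q=False, s=True, w=False;
  d=True, q=False, s=True, w=False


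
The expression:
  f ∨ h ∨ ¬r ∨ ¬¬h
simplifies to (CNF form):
f ∨ h ∨ ¬r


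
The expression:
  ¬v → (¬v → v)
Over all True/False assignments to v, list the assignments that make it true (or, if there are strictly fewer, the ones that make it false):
is true only for:
  v=True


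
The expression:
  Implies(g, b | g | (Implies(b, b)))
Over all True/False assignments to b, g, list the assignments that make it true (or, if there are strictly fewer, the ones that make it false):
is always true.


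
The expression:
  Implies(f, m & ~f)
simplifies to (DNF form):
~f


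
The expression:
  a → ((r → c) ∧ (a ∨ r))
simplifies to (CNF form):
c ∨ ¬a ∨ ¬r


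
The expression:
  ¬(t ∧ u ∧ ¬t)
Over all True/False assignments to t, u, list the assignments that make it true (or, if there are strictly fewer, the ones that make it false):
is always true.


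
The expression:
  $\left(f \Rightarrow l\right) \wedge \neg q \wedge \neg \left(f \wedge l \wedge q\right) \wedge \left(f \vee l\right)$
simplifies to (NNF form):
$l \wedge \neg q$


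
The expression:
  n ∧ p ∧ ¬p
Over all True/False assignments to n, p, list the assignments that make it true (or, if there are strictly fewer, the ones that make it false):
is never true.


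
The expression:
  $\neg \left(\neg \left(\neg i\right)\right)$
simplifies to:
$\neg i$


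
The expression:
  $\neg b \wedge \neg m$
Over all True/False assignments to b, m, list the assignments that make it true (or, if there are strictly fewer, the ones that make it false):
is true only for:
  b=False, m=False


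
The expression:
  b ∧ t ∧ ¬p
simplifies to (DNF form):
b ∧ t ∧ ¬p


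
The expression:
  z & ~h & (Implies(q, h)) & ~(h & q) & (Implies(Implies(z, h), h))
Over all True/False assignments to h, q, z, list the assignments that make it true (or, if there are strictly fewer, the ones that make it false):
is true only for:
  h=False, q=False, z=True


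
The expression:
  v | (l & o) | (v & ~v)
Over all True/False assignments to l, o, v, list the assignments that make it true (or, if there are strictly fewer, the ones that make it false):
is false only for:
  l=False, o=False, v=False;
  l=False, o=True, v=False;
  l=True, o=False, v=False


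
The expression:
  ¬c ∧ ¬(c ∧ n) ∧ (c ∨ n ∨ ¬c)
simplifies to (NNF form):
¬c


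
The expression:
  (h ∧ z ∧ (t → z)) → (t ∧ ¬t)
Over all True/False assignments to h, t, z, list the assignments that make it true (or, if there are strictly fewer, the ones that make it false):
is false only for:
  h=True, t=False, z=True;
  h=True, t=True, z=True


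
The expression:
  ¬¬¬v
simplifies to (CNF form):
¬v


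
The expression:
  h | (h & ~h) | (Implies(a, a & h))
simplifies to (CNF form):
h | ~a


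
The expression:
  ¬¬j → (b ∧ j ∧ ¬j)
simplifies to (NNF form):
¬j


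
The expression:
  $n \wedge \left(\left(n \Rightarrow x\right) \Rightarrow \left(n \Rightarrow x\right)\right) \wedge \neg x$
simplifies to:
$n \wedge \neg x$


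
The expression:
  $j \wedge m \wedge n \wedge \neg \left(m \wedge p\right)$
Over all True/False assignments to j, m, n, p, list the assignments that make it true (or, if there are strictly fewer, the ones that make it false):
is true only for:
  j=True, m=True, n=True, p=False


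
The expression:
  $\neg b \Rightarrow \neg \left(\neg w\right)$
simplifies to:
$b \vee w$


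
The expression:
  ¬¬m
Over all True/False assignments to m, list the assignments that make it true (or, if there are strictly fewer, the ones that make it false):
is true only for:
  m=True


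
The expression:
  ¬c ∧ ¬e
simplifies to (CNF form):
¬c ∧ ¬e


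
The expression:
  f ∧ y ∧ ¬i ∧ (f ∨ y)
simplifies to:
f ∧ y ∧ ¬i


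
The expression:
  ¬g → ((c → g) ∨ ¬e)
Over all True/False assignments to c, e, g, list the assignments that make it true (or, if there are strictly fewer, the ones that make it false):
is false only for:
  c=True, e=True, g=False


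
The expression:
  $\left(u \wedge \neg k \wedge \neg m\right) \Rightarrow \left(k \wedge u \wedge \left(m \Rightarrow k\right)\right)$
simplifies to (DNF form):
$k \vee m \vee \neg u$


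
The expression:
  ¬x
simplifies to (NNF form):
¬x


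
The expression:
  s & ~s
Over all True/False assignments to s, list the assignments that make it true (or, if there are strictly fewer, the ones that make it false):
is never true.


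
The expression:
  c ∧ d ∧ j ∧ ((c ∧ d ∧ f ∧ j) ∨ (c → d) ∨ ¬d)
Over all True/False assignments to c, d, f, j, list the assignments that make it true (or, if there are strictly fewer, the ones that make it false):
is true only for:
  c=True, d=True, f=False, j=True;
  c=True, d=True, f=True, j=True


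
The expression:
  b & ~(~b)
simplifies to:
b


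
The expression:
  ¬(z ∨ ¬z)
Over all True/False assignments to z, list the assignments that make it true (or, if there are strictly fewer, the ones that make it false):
is never true.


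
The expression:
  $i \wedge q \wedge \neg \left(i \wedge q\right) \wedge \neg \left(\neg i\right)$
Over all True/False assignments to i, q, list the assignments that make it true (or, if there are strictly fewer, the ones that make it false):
is never true.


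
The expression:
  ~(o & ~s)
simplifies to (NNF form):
s | ~o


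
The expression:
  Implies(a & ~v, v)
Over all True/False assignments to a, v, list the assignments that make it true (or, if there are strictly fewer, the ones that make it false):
is false only for:
  a=True, v=False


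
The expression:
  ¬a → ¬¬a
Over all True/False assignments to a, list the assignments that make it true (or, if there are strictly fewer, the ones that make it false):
is true only for:
  a=True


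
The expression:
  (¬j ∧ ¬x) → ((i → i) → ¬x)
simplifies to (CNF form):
True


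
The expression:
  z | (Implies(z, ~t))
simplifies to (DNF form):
True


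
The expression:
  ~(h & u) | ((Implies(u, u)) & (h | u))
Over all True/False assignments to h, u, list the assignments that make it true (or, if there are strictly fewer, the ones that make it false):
is always true.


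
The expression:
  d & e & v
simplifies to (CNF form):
d & e & v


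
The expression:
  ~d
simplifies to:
~d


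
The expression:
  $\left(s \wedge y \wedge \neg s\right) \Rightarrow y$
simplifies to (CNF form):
$\text{True}$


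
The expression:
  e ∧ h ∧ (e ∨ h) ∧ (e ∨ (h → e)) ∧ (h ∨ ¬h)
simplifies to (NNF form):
e ∧ h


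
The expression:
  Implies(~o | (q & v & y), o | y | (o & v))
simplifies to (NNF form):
o | y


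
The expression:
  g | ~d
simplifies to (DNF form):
g | ~d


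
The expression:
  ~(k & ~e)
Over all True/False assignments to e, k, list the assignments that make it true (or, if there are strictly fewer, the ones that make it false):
is false only for:
  e=False, k=True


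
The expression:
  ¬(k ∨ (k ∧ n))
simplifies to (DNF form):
¬k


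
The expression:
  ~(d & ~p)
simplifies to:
p | ~d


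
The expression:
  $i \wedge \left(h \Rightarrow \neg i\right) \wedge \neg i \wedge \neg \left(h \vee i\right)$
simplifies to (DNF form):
$\text{False}$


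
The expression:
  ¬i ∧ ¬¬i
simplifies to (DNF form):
False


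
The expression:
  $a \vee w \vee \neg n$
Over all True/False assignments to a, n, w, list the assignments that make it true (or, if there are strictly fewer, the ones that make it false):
is false only for:
  a=False, n=True, w=False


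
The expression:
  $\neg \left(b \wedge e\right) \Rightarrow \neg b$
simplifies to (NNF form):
$e \vee \neg b$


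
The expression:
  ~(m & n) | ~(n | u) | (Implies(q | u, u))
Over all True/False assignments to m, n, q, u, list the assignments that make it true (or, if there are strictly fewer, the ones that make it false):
is false only for:
  m=True, n=True, q=True, u=False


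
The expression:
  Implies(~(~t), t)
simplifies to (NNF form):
True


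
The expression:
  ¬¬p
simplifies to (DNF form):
p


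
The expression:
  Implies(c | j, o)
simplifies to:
o | (~c & ~j)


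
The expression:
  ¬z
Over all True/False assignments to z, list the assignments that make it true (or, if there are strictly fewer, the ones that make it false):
is true only for:
  z=False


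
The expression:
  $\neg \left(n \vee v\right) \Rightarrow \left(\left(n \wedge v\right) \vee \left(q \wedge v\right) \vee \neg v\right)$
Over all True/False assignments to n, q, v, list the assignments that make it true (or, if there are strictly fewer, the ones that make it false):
is always true.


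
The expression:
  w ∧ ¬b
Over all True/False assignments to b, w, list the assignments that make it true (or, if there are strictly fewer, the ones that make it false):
is true only for:
  b=False, w=True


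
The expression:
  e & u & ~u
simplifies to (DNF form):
False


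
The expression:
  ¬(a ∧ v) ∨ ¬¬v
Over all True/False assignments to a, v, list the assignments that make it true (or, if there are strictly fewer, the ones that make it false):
is always true.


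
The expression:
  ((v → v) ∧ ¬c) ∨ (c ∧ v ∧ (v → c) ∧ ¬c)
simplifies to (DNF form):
¬c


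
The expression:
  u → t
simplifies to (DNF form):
t ∨ ¬u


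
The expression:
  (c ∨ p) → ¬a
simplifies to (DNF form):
(¬c ∧ ¬p) ∨ ¬a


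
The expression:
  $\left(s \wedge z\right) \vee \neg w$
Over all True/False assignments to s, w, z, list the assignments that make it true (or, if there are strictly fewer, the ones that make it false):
is false only for:
  s=False, w=True, z=False;
  s=False, w=True, z=True;
  s=True, w=True, z=False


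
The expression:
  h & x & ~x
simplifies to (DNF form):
False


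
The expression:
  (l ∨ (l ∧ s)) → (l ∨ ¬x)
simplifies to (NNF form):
True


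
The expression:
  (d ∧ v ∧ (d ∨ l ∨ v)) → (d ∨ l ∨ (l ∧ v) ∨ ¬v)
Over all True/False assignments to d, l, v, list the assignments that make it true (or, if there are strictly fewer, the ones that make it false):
is always true.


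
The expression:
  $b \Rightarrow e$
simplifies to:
$e \vee \neg b$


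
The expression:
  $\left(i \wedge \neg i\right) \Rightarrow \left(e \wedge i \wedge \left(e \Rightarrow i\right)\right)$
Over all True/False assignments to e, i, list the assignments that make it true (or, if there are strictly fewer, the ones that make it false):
is always true.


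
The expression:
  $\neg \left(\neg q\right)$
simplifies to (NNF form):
$q$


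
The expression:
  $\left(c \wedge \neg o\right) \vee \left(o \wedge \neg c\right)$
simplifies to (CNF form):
$\left(c \vee o\right) \wedge \left(\neg c \vee \neg o\right)$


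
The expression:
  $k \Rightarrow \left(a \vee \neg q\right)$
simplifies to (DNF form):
$a \vee \neg k \vee \neg q$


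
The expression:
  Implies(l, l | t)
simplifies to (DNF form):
True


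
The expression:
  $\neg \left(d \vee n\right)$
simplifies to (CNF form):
$\neg d \wedge \neg n$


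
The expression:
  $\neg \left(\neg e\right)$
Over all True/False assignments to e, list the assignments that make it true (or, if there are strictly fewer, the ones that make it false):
is true only for:
  e=True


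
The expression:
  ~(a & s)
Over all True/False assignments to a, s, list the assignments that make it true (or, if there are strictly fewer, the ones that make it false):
is false only for:
  a=True, s=True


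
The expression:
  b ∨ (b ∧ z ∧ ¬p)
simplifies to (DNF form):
b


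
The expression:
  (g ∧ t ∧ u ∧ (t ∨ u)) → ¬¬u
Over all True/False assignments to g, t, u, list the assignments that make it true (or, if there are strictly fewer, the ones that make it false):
is always true.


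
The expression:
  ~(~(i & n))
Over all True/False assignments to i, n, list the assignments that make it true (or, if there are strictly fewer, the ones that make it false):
is true only for:
  i=True, n=True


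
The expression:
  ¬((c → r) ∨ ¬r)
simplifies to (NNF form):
False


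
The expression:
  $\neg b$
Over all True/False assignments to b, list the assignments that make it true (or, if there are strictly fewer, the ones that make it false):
is true only for:
  b=False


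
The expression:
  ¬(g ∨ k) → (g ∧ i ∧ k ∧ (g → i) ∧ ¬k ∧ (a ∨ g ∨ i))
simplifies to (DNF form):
g ∨ k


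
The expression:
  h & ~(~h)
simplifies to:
h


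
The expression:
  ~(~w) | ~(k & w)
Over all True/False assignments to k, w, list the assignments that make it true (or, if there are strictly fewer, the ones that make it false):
is always true.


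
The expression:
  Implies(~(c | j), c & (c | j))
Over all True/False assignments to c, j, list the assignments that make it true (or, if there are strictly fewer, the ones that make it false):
is false only for:
  c=False, j=False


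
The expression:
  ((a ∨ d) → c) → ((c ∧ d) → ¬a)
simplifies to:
¬a ∨ ¬c ∨ ¬d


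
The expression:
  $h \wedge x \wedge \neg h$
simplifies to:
$\text{False}$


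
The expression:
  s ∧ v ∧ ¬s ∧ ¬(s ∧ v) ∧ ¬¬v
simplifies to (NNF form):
False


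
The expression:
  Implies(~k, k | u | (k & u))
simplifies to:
k | u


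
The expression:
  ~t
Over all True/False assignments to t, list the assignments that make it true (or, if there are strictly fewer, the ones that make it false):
is true only for:
  t=False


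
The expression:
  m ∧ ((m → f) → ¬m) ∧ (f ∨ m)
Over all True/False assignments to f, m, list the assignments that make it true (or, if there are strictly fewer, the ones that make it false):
is true only for:
  f=False, m=True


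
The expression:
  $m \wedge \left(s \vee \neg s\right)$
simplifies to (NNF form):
$m$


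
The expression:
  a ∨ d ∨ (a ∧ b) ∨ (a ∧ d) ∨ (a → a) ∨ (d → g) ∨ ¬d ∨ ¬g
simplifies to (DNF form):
True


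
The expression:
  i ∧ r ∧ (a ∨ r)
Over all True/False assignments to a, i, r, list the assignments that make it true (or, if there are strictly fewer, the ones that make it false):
is true only for:
  a=False, i=True, r=True;
  a=True, i=True, r=True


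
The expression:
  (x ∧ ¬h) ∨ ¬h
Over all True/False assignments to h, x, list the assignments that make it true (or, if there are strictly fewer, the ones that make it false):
is true only for:
  h=False, x=False;
  h=False, x=True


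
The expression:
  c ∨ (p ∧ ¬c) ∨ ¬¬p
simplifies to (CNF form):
c ∨ p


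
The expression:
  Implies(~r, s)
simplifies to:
r | s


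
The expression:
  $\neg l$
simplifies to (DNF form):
$\neg l$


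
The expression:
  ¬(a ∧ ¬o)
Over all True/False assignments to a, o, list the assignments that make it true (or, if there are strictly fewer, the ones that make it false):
is false only for:
  a=True, o=False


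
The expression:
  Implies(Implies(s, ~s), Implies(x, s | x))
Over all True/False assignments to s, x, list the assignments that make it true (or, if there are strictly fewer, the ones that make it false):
is always true.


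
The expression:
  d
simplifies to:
d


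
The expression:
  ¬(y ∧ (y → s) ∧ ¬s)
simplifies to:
True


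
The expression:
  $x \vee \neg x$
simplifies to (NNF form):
$\text{True}$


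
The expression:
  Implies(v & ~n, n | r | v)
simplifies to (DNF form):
True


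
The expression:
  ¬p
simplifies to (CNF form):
¬p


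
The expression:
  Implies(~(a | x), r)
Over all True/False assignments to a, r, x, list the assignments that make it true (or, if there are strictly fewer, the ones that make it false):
is false only for:
  a=False, r=False, x=False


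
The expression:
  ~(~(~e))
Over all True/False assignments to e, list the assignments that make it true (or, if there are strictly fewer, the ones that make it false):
is true only for:
  e=False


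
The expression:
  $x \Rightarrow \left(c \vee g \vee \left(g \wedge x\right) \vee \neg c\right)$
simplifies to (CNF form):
$\text{True}$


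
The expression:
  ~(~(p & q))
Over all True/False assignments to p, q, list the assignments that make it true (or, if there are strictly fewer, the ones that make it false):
is true only for:
  p=True, q=True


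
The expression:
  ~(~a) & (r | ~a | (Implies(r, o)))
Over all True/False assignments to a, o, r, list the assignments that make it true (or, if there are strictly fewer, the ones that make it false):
is true only for:
  a=True, o=False, r=False;
  a=True, o=False, r=True;
  a=True, o=True, r=False;
  a=True, o=True, r=True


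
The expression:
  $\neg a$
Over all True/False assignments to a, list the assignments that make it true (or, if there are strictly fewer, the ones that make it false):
is true only for:
  a=False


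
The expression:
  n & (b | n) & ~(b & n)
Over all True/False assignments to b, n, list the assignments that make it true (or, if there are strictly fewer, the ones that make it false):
is true only for:
  b=False, n=True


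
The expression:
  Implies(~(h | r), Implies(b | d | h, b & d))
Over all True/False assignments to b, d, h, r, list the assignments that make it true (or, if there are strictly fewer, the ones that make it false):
is false only for:
  b=False, d=True, h=False, r=False;
  b=True, d=False, h=False, r=False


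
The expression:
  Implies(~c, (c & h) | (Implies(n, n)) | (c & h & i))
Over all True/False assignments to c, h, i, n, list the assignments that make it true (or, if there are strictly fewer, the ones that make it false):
is always true.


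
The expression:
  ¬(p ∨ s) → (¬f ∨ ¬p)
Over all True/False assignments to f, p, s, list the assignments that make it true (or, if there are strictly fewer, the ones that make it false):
is always true.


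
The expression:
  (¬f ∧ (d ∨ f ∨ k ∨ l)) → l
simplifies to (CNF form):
(f ∨ l ∨ ¬d) ∧ (f ∨ l ∨ ¬k)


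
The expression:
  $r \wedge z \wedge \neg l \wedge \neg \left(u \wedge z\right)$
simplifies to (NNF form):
$r \wedge z \wedge \neg l \wedge \neg u$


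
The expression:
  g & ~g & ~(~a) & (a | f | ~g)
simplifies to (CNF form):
False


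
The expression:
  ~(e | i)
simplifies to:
~e & ~i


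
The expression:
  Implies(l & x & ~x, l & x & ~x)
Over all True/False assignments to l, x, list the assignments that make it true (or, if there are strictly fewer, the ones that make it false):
is always true.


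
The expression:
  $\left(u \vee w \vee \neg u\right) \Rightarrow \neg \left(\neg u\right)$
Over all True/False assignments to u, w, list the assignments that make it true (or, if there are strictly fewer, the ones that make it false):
is true only for:
  u=True, w=False;
  u=True, w=True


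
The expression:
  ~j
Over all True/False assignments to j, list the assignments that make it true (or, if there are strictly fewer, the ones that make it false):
is true only for:
  j=False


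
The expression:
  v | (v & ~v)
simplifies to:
v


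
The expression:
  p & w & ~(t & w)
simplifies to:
p & w & ~t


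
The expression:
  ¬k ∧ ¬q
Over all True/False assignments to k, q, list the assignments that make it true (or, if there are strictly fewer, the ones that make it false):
is true only for:
  k=False, q=False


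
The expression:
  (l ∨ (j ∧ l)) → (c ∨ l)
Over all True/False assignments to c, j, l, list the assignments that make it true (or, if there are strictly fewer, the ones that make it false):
is always true.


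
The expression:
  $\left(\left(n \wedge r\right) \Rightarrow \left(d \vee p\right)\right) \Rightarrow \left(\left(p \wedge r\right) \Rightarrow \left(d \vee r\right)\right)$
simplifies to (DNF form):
$\text{True}$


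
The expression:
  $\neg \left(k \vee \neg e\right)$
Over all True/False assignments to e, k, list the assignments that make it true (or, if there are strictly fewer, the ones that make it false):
is true only for:
  e=True, k=False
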